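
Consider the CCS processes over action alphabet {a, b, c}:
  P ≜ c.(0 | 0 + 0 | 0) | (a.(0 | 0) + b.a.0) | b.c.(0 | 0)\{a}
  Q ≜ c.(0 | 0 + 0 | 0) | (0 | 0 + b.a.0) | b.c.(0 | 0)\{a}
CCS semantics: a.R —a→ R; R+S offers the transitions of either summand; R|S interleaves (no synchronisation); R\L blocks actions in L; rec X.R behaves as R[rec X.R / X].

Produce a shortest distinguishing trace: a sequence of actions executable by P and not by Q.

a

Reachable graph of P (24 states):
  s0 = c.(0 | 0 + 0 | 0) | (a.(0 | 0) + b.a.0) | b.c.(0 | 0)\{a} | ··a··> s1, ··b··> s2, ··b··> s3, ··c··> s4
  s1 = c.(0 | 0 + 0 | 0) | (0 | 0) | b.c.(0 | 0)\{a} | ··b··> s5, ··c··> s6
  s2 = c.(0 | 0 + 0 | 0) | (a.(0 | 0) + b.a.0) | c.(0 | 0)\{a} | ··a··> s5, ··b··> s7, ··c··> s8, ··c··> s9
  s3 = c.(0 | 0 + 0 | 0) | a.0 | b.c.(0 | 0)\{a} | ··a··> s10, ··b··> s7, ··c··> s11
  s4 = (0 | 0 + 0 | 0) | (a.(0 | 0) + b.a.0) | b.c.(0 | 0)\{a} | ··a··> s6, ··b··> s11, ··b··> s8
  s5 = c.(0 | 0 + 0 | 0) | (0 | 0) | c.(0 | 0)\{a} | ··c··> s12, ··c··> s13
  s6 = (0 | 0 + 0 | 0) | (0 | 0) | b.c.(0 | 0)\{a} | ··b··> s12
  s7 = c.(0 | 0 + 0 | 0) | a.0 | c.(0 | 0)\{a} | ··a··> s14, ··c··> s15, ··c··> s16
  s8 = (0 | 0 + 0 | 0) | (a.(0 | 0) + b.a.0) | c.(0 | 0)\{a} | ··a··> s12, ··b··> s15, ··c··> s17
  s9 = c.(0 | 0 + 0 | 0) | (a.(0 | 0) + b.a.0) | (0 | 0)\{a} | ··a··> s13, ··b··> s16, ··c··> s17
  s10 = c.(0 | 0 + 0 | 0) | 0 | b.c.(0 | 0)\{a} | ··b··> s14, ··c··> s18
  s11 = (0 | 0 + 0 | 0) | a.0 | b.c.(0 | 0)\{a} | ··a··> s18, ··b··> s15
  s12 = (0 | 0 + 0 | 0) | (0 | 0) | c.(0 | 0)\{a} | ··c··> s19
  s13 = c.(0 | 0 + 0 | 0) | (0 | 0) | (0 | 0)\{a} | ··c··> s19
  s14 = c.(0 | 0 + 0 | 0) | 0 | c.(0 | 0)\{a} | ··c··> s20, ··c··> s21
  s15 = (0 | 0 + 0 | 0) | a.0 | c.(0 | 0)\{a} | ··a··> s20, ··c··> s22
  s16 = c.(0 | 0 + 0 | 0) | a.0 | (0 | 0)\{a} | ··a··> s21, ··c··> s22
  s17 = (0 | 0 + 0 | 0) | (a.(0 | 0) + b.a.0) | (0 | 0)\{a} | ··a··> s19, ··b··> s22
  s18 = (0 | 0 + 0 | 0) | 0 | b.c.(0 | 0)\{a} | ··b··> s20
  s19 = (0 | 0 + 0 | 0) | (0 | 0) | (0 | 0)\{a} | deadlocked
  s20 = (0 | 0 + 0 | 0) | 0 | c.(0 | 0)\{a} | ··c··> s23
  s21 = c.(0 | 0 + 0 | 0) | 0 | (0 | 0)\{a} | ··c··> s23
  s22 = (0 | 0 + 0 | 0) | a.0 | (0 | 0)\{a} | ··a··> s23
  s23 = (0 | 0 + 0 | 0) | 0 | (0 | 0)\{a} | deadlocked
Reachable graph of Q (18 states):
  t0 = c.(0 | 0 + 0 | 0) | (0 | 0 + b.a.0) | b.c.(0 | 0)\{a} | ··b··> t1, ··b··> t2, ··c··> t3
  t1 = c.(0 | 0 + 0 | 0) | (0 | 0 + b.a.0) | c.(0 | 0)\{a} | ··b··> t4, ··c··> t5, ··c··> t6
  t2 = c.(0 | 0 + 0 | 0) | a.0 | b.c.(0 | 0)\{a} | ··a··> t7, ··b··> t4, ··c··> t8
  t3 = (0 | 0 + 0 | 0) | (0 | 0 + b.a.0) | b.c.(0 | 0)\{a} | ··b··> t5, ··b··> t8
  t4 = c.(0 | 0 + 0 | 0) | a.0 | c.(0 | 0)\{a} | ··a··> t9, ··c··> t10, ··c··> t11
  t5 = (0 | 0 + 0 | 0) | (0 | 0 + b.a.0) | c.(0 | 0)\{a} | ··b··> t10, ··c··> t12
  t6 = c.(0 | 0 + 0 | 0) | (0 | 0 + b.a.0) | (0 | 0)\{a} | ··b··> t11, ··c··> t12
  t7 = c.(0 | 0 + 0 | 0) | 0 | b.c.(0 | 0)\{a} | ··b··> t9, ··c··> t13
  t8 = (0 | 0 + 0 | 0) | a.0 | b.c.(0 | 0)\{a} | ··a··> t13, ··b··> t10
  t9 = c.(0 | 0 + 0 | 0) | 0 | c.(0 | 0)\{a} | ··c··> t14, ··c··> t15
  t10 = (0 | 0 + 0 | 0) | a.0 | c.(0 | 0)\{a} | ··a··> t14, ··c··> t16
  t11 = c.(0 | 0 + 0 | 0) | a.0 | (0 | 0)\{a} | ··a··> t15, ··c··> t16
  t12 = (0 | 0 + 0 | 0) | (0 | 0 + b.a.0) | (0 | 0)\{a} | ··b··> t16
  t13 = (0 | 0 + 0 | 0) | 0 | b.c.(0 | 0)\{a} | ··b··> t14
  t14 = (0 | 0 + 0 | 0) | 0 | c.(0 | 0)\{a} | ··c··> t17
  t15 = c.(0 | 0 + 0 | 0) | 0 | (0 | 0)\{a} | ··c··> t17
  t16 = (0 | 0 + 0 | 0) | a.0 | (0 | 0)\{a} | ··a··> t17
  t17 = (0 | 0 + 0 | 0) | 0 | (0 | 0)\{a} | deadlocked
Executing a from P (initial set {s0}):
  step 1 (a): {s1}
  — P admits the full trace.
Executing a from Q (initial set {t0}):
  step 1 (a): ∅  — Q cannot continue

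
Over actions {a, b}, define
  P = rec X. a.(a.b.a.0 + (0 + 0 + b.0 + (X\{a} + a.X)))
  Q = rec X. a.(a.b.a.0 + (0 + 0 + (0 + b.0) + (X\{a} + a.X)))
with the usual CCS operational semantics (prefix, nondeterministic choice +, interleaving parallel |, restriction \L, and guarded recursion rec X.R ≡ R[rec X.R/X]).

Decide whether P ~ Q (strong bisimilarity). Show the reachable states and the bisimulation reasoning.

P ~ Q

Reachable graph of P (5 states):
  s0 = rec X. a.(a.b.a.0 + (0 + 0 + b.0 + (X\{a} + a.X))) ⊢ -a-> s1
  s1 = a.b.a.0 + (0 + 0 + b.0 + ((rec X. a.(a.b.a.0 + (0 + 0 + b.0 + (X\{a} + a.X))))\{a} + a.(rec X. a.(a.b.a.0 + (0 + 0 + b.0 + (X\{a} + a.X)))))) ⊢ -a-> s0, -a-> s2, -b-> s3
  s2 = b.a.0 ⊢ -b-> s4
  s3 = 0 ⊢ (no moves)
  s4 = a.0 ⊢ -a-> s3
Reachable graph of Q (5 states):
  t0 = rec X. a.(a.b.a.0 + (0 + 0 + (0 + b.0) + (X\{a} + a.X))) ⊢ -a-> t1
  t1 = a.b.a.0 + (0 + 0 + (0 + b.0) + ((rec X. a.(a.b.a.0 + (0 + 0 + (0 + b.0) + (X\{a} + a.X))))\{a} + a.(rec X. a.(a.b.a.0 + (0 + 0 + (0 + b.0) + (X\{a} + a.X)))))) ⊢ -a-> t0, -a-> t2, -b-> t3
  t2 = b.a.0 ⊢ -b-> t4
  t3 = 0 ⊢ (no moves)
  t4 = a.0 ⊢ -a-> t3
Bisimilarity quotient blocks:
  B0 = {s0, t0}
  B1 = {s1, t1}
  B2 = {s3, t3}
  B3 = {s2, t2}
  B4 = {s4, t4}
s0 ∈ B0, t0 ∈ B0 → same block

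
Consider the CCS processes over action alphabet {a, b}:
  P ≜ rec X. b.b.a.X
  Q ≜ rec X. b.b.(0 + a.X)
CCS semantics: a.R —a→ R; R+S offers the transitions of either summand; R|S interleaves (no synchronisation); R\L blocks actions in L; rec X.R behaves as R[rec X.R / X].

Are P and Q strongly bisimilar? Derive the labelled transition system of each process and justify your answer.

P ~ Q

Reachable graph of P (3 states):
  m0 = rec X. b.b.a.X → --b--▸ m1
  m1 = b.a.(rec X. b.b.a.X) → --b--▸ m2
  m2 = a.(rec X. b.b.a.X) → --a--▸ m0
Reachable graph of Q (3 states):
  n0 = rec X. b.b.(0 + a.X) → --b--▸ n1
  n1 = b.(0 + a.(rec X. b.b.(0 + a.X))) → --b--▸ n2
  n2 = 0 + a.(rec X. b.b.(0 + a.X)) → --a--▸ n0
Partition-refinement fixed point:
  B0 = {m0, n0}
  B1 = {m1, n1}
  B2 = {m2, n2}
m0 ∈ B0, n0 ∈ B0 → same block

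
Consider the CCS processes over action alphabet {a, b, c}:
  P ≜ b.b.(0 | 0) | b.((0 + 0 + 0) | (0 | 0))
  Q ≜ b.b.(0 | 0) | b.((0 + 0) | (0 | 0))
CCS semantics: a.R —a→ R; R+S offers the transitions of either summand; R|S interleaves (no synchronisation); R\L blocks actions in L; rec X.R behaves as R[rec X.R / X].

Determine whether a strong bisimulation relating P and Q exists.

P ~ Q

LTS(P): 6 reachable states
  p0 = b.b.(0 | 0) | b.((0 + 0 + 0) | (0 | 0)) → --b--▸ p1, --b--▸ p2
  p1 = b.(0 | 0) | b.((0 + 0 + 0) | (0 | 0)) → --b--▸ p3, --b--▸ p4
  p2 = b.b.(0 | 0) | ((0 + 0 + 0) | (0 | 0)) → --b--▸ p4
  p3 = 0 | 0 | b.((0 + 0 + 0) | (0 | 0)) → --b--▸ p5
  p4 = b.(0 | 0) | ((0 + 0 + 0) | (0 | 0)) → --b--▸ p5
  p5 = 0 | 0 | ((0 + 0 + 0) | (0 | 0)) → ∅
LTS(Q): 6 reachable states
  q0 = b.b.(0 | 0) | b.((0 + 0) | (0 | 0)) → --b--▸ q1, --b--▸ q2
  q1 = b.(0 | 0) | b.((0 + 0) | (0 | 0)) → --b--▸ q3, --b--▸ q4
  q2 = b.b.(0 | 0) | ((0 + 0) | (0 | 0)) → --b--▸ q4
  q3 = 0 | 0 | b.((0 + 0) | (0 | 0)) → --b--▸ q5
  q4 = b.(0 | 0) | ((0 + 0) | (0 | 0)) → --b--▸ q5
  q5 = 0 | 0 | ((0 + 0) | (0 | 0)) → ∅
Partition-refinement fixed point:
  B0 = {p0, q0}
  B1 = {p1, p2, q1, q2}
  B2 = {p3, p4, q3, q4}
  B3 = {p5, q5}
p0 ∈ B0, q0 ∈ B0 → same block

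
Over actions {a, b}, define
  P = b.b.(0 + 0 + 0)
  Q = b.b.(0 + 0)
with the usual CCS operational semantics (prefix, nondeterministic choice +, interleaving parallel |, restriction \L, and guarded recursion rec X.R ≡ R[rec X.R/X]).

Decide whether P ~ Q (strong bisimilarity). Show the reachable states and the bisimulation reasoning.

Reachable graph of P (3 states):
  m0 = b.b.(0 + 0 + 0) ⊢ ··b··> m1
  m1 = b.(0 + 0 + 0) ⊢ ··b··> m2
  m2 = 0 + 0 + 0 ⊢ (no moves)
Reachable graph of Q (3 states):
  n0 = b.b.(0 + 0) ⊢ ··b··> n1
  n1 = b.(0 + 0) ⊢ ··b··> n2
  n2 = 0 + 0 ⊢ (no moves)
Coarsest stable partition (strong bisimilarity classes):
  B0 = {m0, n0}
  B1 = {m1, n1}
  B2 = {m2, n2}
m0 ∈ B0, n0 ∈ B0 → same block

bisimilar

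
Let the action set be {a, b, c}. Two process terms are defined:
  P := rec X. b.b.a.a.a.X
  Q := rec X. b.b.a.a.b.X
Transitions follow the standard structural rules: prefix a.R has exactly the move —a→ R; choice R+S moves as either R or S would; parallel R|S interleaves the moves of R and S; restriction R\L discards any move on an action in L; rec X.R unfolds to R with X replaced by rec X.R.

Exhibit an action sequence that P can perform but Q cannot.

P's transition system — 5 states:
  p0 = rec X. b.b.a.a.a.X → ··b··> p1
  p1 = b.a.a.a.(rec X. b.b.a.a.a.X) → ··b··> p2
  p2 = a.a.a.(rec X. b.b.a.a.a.X) → ··a··> p3
  p3 = a.a.(rec X. b.b.a.a.a.X) → ··a··> p4
  p4 = a.(rec X. b.b.a.a.a.X) → ··a··> p0
Q's transition system — 5 states:
  q0 = rec X. b.b.a.a.b.X → ··b··> q1
  q1 = b.a.a.b.(rec X. b.b.a.a.b.X) → ··b··> q2
  q2 = a.a.b.(rec X. b.b.a.a.b.X) → ··a··> q3
  q3 = a.b.(rec X. b.b.a.a.b.X) → ··a··> q4
  q4 = b.(rec X. b.b.a.a.b.X) → ··b··> q0
Executing bbaaa from P (initial set {p0}):
  step 1 (b): {p1}
  step 2 (b): {p2}
  step 3 (a): {p3}
  step 4 (a): {p4}
  step 5 (a): {p0}
  ✓ P
Executing bbaaa from Q (initial set {q0}):
  step 1 (b): {q1}
  step 2 (b): {q2}
  step 3 (a): {q3}
  step 4 (a): {q4}
  step 5 (a): ∅ (Q stuck)

bbaaa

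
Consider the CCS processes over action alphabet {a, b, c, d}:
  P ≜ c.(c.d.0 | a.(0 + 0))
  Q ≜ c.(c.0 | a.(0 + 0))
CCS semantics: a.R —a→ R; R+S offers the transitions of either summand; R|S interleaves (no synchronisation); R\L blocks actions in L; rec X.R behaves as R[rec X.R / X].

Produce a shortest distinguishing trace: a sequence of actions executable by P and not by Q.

Reachable graph of P (7 states):
  u0 = c.(c.d.0 | a.(0 + 0)) | ··c··> u1
  u1 = c.d.0 | a.(0 + 0) | ··a··> u2, ··c··> u3
  u2 = c.d.0 | (0 + 0) | ··c··> u4
  u3 = d.0 | a.(0 + 0) | ··a··> u4, ··d··> u5
  u4 = d.0 | (0 + 0) | ··d··> u6
  u5 = 0 | a.(0 + 0) | ··a··> u6
  u6 = 0 | (0 + 0) | (no moves)
Reachable graph of Q (5 states):
  v0 = c.(c.0 | a.(0 + 0)) | ··c··> v1
  v1 = c.0 | a.(0 + 0) | ··a··> v2, ··c··> v3
  v2 = c.0 | (0 + 0) | ··c··> v4
  v3 = 0 | a.(0 + 0) | ··a··> v4
  v4 = 0 | (0 + 0) | (no moves)
Executing ccd from P (initial set {u0}):
  step 1 (c): {u1}
  step 2 (c): {u3}
  step 3 (d): {u5}
  P completes σ.
Executing ccd from Q (initial set {v0}):
  step 1 (c): {v1}
  step 2 (c): {v3}
  step 3 (d): ∅ (Q stuck)

ccd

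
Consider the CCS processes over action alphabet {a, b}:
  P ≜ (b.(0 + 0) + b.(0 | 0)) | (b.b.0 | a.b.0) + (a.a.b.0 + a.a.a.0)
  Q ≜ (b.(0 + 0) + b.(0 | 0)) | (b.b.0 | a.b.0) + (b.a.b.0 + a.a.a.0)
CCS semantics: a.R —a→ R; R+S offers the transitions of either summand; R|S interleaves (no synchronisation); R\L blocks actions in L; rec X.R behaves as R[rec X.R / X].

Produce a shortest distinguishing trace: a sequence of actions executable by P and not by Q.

LTS(P): 32 reachable states
  m0 = (b.(0 + 0) + b.(0 | 0)) | (b.b.0 | a.b.0) + (a.a.b.0 + a.a.a.0) has moves --a--▸ m1, --a--▸ m2, --a--▸ m3, --b--▸ m4, --b--▸ m5, --b--▸ m6
  m1 = (b.(0 + 0) + b.(0 | 0)) | (b.b.0 | b.0) has moves --b--▸ m10, --b--▸ m7, --b--▸ m8, --b--▸ m9
  m2 = a.a.0 has moves --a--▸ m11
  m3 = a.b.0 has moves --a--▸ m12
  m4 = (0 + 0) | (b.b.0 | a.b.0) has moves --a--▸ m7, --b--▸ m13
  m5 = (b.(0 + 0) + b.(0 | 0)) | (b.0 | a.b.0) has moves --a--▸ m8, --b--▸ m13, --b--▸ m14, --b--▸ m15
  m6 = 0 | 0 | (b.b.0 | a.b.0) has moves --a--▸ m10, --b--▸ m15
  m7 = (0 + 0) | (b.b.0 | b.0) has moves --b--▸ m16, --b--▸ m17
  m8 = (b.(0 + 0) + b.(0 | 0)) | (b.0 | b.0) has moves --b--▸ m16, --b--▸ m18, --b--▸ m19, --b--▸ m20
  m9 = (b.(0 + 0) + b.(0 | 0)) | (b.b.0 | 0) has moves --b--▸ m17, --b--▸ m19, --b--▸ m21
  m10 = 0 | 0 | (b.b.0 | b.0) has moves --b--▸ m20, --b--▸ m21
  m11 = a.0 has moves --a--▸ m22
  m12 = b.0 has moves --b--▸ m22
  m13 = (0 + 0) | (b.0 | a.b.0) has moves --a--▸ m16, --b--▸ m23
  m14 = (b.(0 + 0) + b.(0 | 0)) | (0 | a.b.0) has moves --a--▸ m18, --b--▸ m23, --b--▸ m24
  m15 = 0 | 0 | (b.0 | a.b.0) has moves --a--▸ m20, --b--▸ m24
  m16 = (0 + 0) | (b.0 | b.0) has moves --b--▸ m25, --b--▸ m26
  m17 = (0 + 0) | (b.b.0 | 0) has moves --b--▸ m26
  m18 = (b.(0 + 0) + b.(0 | 0)) | (0 | b.0) has moves --b--▸ m25, --b--▸ m27, --b--▸ m28
  m19 = (b.(0 + 0) + b.(0 | 0)) | (b.0 | 0) has moves --b--▸ m26, --b--▸ m27, --b--▸ m29
  m20 = 0 | 0 | (b.0 | b.0) has moves --b--▸ m28, --b--▸ m29
  m21 = 0 | 0 | (b.b.0 | 0) has moves --b--▸ m29
  m22 = 0 has moves ·
  m23 = (0 + 0) | (0 | a.b.0) has moves --a--▸ m25
  m24 = 0 | 0 | (0 | a.b.0) has moves --a--▸ m28
  m25 = (0 + 0) | (0 | b.0) has moves --b--▸ m30
  m26 = (0 + 0) | (b.0 | 0) has moves --b--▸ m30
  m27 = (b.(0 + 0) + b.(0 | 0)) | (0 | 0) has moves --b--▸ m30, --b--▸ m31
  m28 = 0 | 0 | (0 | b.0) has moves --b--▸ m31
  m29 = 0 | 0 | (b.0 | 0) has moves --b--▸ m31
  m30 = (0 + 0) | (0 | 0) has moves ·
  m31 = 0 | 0 | (0 | 0) has moves ·
LTS(Q): 32 reachable states
  n0 = (b.(0 + 0) + b.(0 | 0)) | (b.b.0 | a.b.0) + (b.a.b.0 + a.a.a.0) has moves --a--▸ n1, --a--▸ n2, --b--▸ n3, --b--▸ n4, --b--▸ n5, --b--▸ n6
  n1 = (b.(0 + 0) + b.(0 | 0)) | (b.b.0 | b.0) has moves --b--▸ n10, --b--▸ n7, --b--▸ n8, --b--▸ n9
  n2 = a.a.0 has moves --a--▸ n11
  n3 = (0 + 0) | (b.b.0 | a.b.0) has moves --a--▸ n7, --b--▸ n12
  n4 = (b.(0 + 0) + b.(0 | 0)) | (b.0 | a.b.0) has moves --a--▸ n8, --b--▸ n12, --b--▸ n13, --b--▸ n14
  n5 = 0 | 0 | (b.b.0 | a.b.0) has moves --a--▸ n10, --b--▸ n14
  n6 = a.b.0 has moves --a--▸ n15
  n7 = (0 + 0) | (b.b.0 | b.0) has moves --b--▸ n16, --b--▸ n17
  n8 = (b.(0 + 0) + b.(0 | 0)) | (b.0 | b.0) has moves --b--▸ n16, --b--▸ n18, --b--▸ n19, --b--▸ n20
  n9 = (b.(0 + 0) + b.(0 | 0)) | (b.b.0 | 0) has moves --b--▸ n17, --b--▸ n19, --b--▸ n21
  n10 = 0 | 0 | (b.b.0 | b.0) has moves --b--▸ n20, --b--▸ n21
  n11 = a.0 has moves --a--▸ n22
  n12 = (0 + 0) | (b.0 | a.b.0) has moves --a--▸ n16, --b--▸ n23
  n13 = (b.(0 + 0) + b.(0 | 0)) | (0 | a.b.0) has moves --a--▸ n18, --b--▸ n23, --b--▸ n24
  n14 = 0 | 0 | (b.0 | a.b.0) has moves --a--▸ n20, --b--▸ n24
  n15 = b.0 has moves --b--▸ n22
  n16 = (0 + 0) | (b.0 | b.0) has moves --b--▸ n25, --b--▸ n26
  n17 = (0 + 0) | (b.b.0 | 0) has moves --b--▸ n26
  n18 = (b.(0 + 0) + b.(0 | 0)) | (0 | b.0) has moves --b--▸ n25, --b--▸ n27, --b--▸ n28
  n19 = (b.(0 + 0) + b.(0 | 0)) | (b.0 | 0) has moves --b--▸ n26, --b--▸ n27, --b--▸ n29
  n20 = 0 | 0 | (b.0 | b.0) has moves --b--▸ n28, --b--▸ n29
  n21 = 0 | 0 | (b.b.0 | 0) has moves --b--▸ n29
  n22 = 0 has moves ·
  n23 = (0 + 0) | (0 | a.b.0) has moves --a--▸ n25
  n24 = 0 | 0 | (0 | a.b.0) has moves --a--▸ n28
  n25 = (0 + 0) | (0 | b.0) has moves --b--▸ n30
  n26 = (0 + 0) | (b.0 | 0) has moves --b--▸ n30
  n27 = (b.(0 + 0) + b.(0 | 0)) | (0 | 0) has moves --b--▸ n30, --b--▸ n31
  n28 = 0 | 0 | (0 | b.0) has moves --b--▸ n31
  n29 = 0 | 0 | (b.0 | 0) has moves --b--▸ n31
  n30 = (0 + 0) | (0 | 0) has moves ·
  n31 = 0 | 0 | (0 | 0) has moves ·
Executing aab from P (initial set {m0}):
  step 1 (a): {m1, m2, m3}
  step 2 (a): {m11, m12}
  step 3 (b): {m22}
  ✓ P
Executing aab from Q (initial set {n0}):
  step 1 (a): {n1, n2}
  step 2 (a): {n11}
  step 3 (b): ∅ (Q stuck)

aab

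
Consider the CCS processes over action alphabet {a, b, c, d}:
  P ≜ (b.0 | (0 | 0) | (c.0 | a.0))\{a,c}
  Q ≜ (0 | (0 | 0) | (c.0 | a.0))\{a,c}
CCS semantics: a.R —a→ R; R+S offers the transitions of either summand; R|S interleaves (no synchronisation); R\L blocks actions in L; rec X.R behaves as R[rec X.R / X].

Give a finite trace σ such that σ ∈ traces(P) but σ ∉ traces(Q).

Reachable graph of P (2 states):
  m0 = (b.0 | (0 | 0) | (c.0 | a.0))\{a,c} → =b=> m1
  m1 = (0 | (0 | 0) | (c.0 | a.0))\{a,c} → deadlocked
Reachable graph of Q (1 states):
  n0 = (0 | (0 | 0) | (c.0 | a.0))\{a,c} → deadlocked
Trace ⟨b⟩ through P, begin at {m0}:
  step 1 (b): {m1}
  P completes σ.
Trace ⟨b⟩ through Q, begin at {n0}:
  step 1 (b): ∅  — Q cannot continue

b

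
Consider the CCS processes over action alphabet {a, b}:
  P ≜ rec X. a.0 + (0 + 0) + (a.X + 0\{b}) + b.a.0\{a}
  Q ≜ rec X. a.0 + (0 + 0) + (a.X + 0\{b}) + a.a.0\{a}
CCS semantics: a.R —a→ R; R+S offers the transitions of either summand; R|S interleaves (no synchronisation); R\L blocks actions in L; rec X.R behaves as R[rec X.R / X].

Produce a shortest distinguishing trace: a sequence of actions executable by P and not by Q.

P's transition system — 4 states:
  m0 = rec X. a.0 + (0 + 0) + (a.X + 0\{b}) + b.a.0\{a} has moves —a→ m0, —a→ m1, —b→ m2
  m1 = 0 has moves (no moves)
  m2 = a.0\{a} has moves —a→ m3
  m3 = 0\{a} has moves (no moves)
Q's transition system — 4 states:
  n0 = rec X. a.0 + (0 + 0) + (a.X + 0\{b}) + a.a.0\{a} has moves —a→ n0, —a→ n1, —a→ n2
  n1 = 0 has moves (no moves)
  n2 = a.0\{a} has moves —a→ n3
  n3 = 0\{a} has moves (no moves)
Executing b from P (initial set {m0}):
  after b @ step 1: {m2}
  ✓ P
Executing b from Q (initial set {n0}):
  after b @ step 1: ∅ (Q stuck)

b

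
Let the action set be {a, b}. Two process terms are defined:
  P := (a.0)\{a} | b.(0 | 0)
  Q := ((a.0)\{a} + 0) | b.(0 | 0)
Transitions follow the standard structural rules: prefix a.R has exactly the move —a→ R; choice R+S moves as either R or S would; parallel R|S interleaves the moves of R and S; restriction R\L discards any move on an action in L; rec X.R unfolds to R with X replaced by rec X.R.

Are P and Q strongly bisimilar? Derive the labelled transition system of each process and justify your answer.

LTS(P): 2 reachable states
  p0 = (a.0)\{a} | b.(0 | 0) → —b→ p1
  p1 = (a.0)\{a} | (0 | 0) → stopped
LTS(Q): 2 reachable states
  q0 = ((a.0)\{a} + 0) | b.(0 | 0) → —b→ q1
  q1 = ((a.0)\{a} + 0) | (0 | 0) → stopped
Bisimilarity quotient blocks:
  B0 = {p0, q0}
  B1 = {p1, q1}
p0 ∈ B0, q0 ∈ B0 → same block

YES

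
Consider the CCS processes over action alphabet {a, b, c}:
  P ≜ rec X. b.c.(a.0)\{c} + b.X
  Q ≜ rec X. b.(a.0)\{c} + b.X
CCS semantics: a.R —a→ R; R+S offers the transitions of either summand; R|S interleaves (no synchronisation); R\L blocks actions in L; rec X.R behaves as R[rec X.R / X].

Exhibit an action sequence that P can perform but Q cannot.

bc

Reachable graph of P (4 states):
  u0 = rec X. b.c.(a.0)\{c} + b.X | --b--▸ u0, --b--▸ u1
  u1 = c.(a.0)\{c} | --c--▸ u2
  u2 = (a.0)\{c} | --a--▸ u3
  u3 = 0\{c} | deadlocked
Reachable graph of Q (3 states):
  v0 = rec X. b.(a.0)\{c} + b.X | --b--▸ v0, --b--▸ v1
  v1 = (a.0)\{c} | --a--▸ v2
  v2 = 0\{c} | deadlocked
Trace ⟨bc⟩ through P, begin at {u0}:
  after b @ step 1: {u0, u1}
  after c @ step 2: {u2}
  P completes σ.
Trace ⟨bc⟩ through Q, begin at {v0}:
  after b @ step 1: {v0, v1}
  after c @ step 2: ∅ (Q stuck)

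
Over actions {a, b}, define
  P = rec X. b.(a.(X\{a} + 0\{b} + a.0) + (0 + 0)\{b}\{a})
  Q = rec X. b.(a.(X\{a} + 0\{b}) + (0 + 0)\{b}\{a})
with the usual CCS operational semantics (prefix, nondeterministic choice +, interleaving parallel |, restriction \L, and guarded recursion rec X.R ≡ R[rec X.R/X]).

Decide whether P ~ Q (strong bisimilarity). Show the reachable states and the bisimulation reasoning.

P ≁ Q

Reachable graph of P (5 states):
  m0 = rec X. b.(a.(X\{a} + 0\{b} + a.0) + (0 + 0)\{b}\{a}) | --b--▸ m1
  m1 = a.((rec X. b.(a.(X\{a} + 0\{b} + a.0) + (0 + 0)\{b}\{a}))\{a} + 0\{b} + a.0) + (0 + 0)\{b}\{a} | --a--▸ m2
  m2 = (rec X. b.(a.(X\{a} + 0\{b} + a.0) + (0 + 0)\{b}\{a}))\{a} + 0\{b} + a.0 | --a--▸ m3, --b--▸ m4
  m3 = 0 | stopped
  m4 = (a.((rec X. b.(a.(X\{a} + 0\{b} + a.0) + (0 + 0)\{b}\{a}))\{a} + 0\{b} + a.0) + (0 + 0)\{b}\{a})\{a} | stopped
Reachable graph of Q (4 states):
  n0 = rec X. b.(a.(X\{a} + 0\{b}) + (0 + 0)\{b}\{a}) | --b--▸ n1
  n1 = a.((rec X. b.(a.(X\{a} + 0\{b}) + (0 + 0)\{b}\{a}))\{a} + 0\{b}) + (0 + 0)\{b}\{a} | --a--▸ n2
  n2 = (rec X. b.(a.(X\{a} + 0\{b}) + (0 + 0)\{b}\{a}))\{a} + 0\{b} | --b--▸ n3
  n3 = (a.((rec X. b.(a.(X\{a} + 0\{b}) + (0 + 0)\{b}\{a}))\{a} + 0\{b}) + (0 + 0)\{b}\{a})\{a} | stopped
Bisimilarity quotient blocks:
  B0 = {m0}
  B1 = {m1}
  B2 = {m2}
  B3 = {m3, m4, n3}
  B4 = {n0}
  B5 = {n1}
  B6 = {n2}
m0 ∈ B0, n0 ∈ B4 → different blocks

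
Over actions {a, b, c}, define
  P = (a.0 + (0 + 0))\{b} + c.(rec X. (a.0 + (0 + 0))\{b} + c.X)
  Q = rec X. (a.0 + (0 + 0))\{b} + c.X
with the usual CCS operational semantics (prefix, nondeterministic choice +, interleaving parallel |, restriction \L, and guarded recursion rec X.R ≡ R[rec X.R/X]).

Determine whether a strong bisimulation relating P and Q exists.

P ~ Q

P's transition system — 3 states:
  s0 = (a.0 + (0 + 0))\{b} + c.(rec X. (a.0 + (0 + 0))\{b} + c.X) has moves -a-> s1, -c-> s2
  s1 = 0\{b} has moves deadlocked
  s2 = rec X. (a.0 + (0 + 0))\{b} + c.X has moves -a-> s1, -c-> s2
Q's transition system — 2 states:
  t0 = rec X. (a.0 + (0 + 0))\{b} + c.X has moves -a-> t1, -c-> t0
  t1 = 0\{b} has moves deadlocked
Partition-refinement fixed point:
  B0 = {s0, s2, t0}
  B1 = {s1, t1}
s0 ∈ B0, t0 ∈ B0 → same block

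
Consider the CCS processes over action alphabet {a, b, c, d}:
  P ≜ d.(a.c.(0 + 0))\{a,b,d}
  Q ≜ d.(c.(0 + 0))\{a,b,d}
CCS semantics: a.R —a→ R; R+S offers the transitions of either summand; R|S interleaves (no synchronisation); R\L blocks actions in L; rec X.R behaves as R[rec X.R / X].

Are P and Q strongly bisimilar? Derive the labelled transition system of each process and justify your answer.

P's transition system — 2 states:
  p0 = d.(a.c.(0 + 0))\{a,b,d} :: ··d··> p1
  p1 = (a.c.(0 + 0))\{a,b,d} :: ·
Q's transition system — 3 states:
  q0 = d.(c.(0 + 0))\{a,b,d} :: ··d··> q1
  q1 = (c.(0 + 0))\{a,b,d} :: ··c··> q2
  q2 = (0 + 0)\{a,b,d} :: ·
Coarsest stable partition (strong bisimilarity classes):
  B0 = {p0}
  B1 = {p1, q2}
  B2 = {q0}
  B3 = {q1}
p0 ∈ B0, q0 ∈ B2 → different blocks

not bisimilar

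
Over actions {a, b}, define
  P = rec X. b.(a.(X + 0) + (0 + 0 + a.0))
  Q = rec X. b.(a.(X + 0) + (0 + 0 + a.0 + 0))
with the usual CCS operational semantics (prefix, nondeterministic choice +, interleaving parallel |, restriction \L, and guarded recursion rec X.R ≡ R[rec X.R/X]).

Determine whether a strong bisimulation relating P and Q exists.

P's transition system — 4 states:
  p0 = rec X. b.(a.(X + 0) + (0 + 0 + a.0)) ⊢ =b=> p1
  p1 = a.((rec X. b.(a.(X + 0) + (0 + 0 + a.0))) + 0) + (0 + 0 + a.0) ⊢ =a=> p2, =a=> p3
  p2 = (rec X. b.(a.(X + 0) + (0 + 0 + a.0))) + 0 ⊢ =b=> p1
  p3 = 0 ⊢ ·
Q's transition system — 4 states:
  q0 = rec X. b.(a.(X + 0) + (0 + 0 + a.0 + 0)) ⊢ =b=> q1
  q1 = a.((rec X. b.(a.(X + 0) + (0 + 0 + a.0 + 0))) + 0) + (0 + 0 + a.0 + 0) ⊢ =a=> q2, =a=> q3
  q2 = (rec X. b.(a.(X + 0) + (0 + 0 + a.0 + 0))) + 0 ⊢ =b=> q1
  q3 = 0 ⊢ ·
Partition-refinement fixed point:
  B0 = {p0, p2, q0, q2}
  B1 = {p1, q1}
  B2 = {p3, q3}
p0 ∈ B0, q0 ∈ B0 → same block

bisimilar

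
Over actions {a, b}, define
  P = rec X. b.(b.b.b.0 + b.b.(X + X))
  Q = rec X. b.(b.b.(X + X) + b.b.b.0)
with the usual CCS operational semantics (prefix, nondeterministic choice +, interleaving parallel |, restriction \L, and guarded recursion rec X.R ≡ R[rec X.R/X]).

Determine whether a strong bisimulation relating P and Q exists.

P's transition system — 7 states:
  s0 = rec X. b.(b.b.b.0 + b.b.(X + X)) :: -b-> s1
  s1 = b.b.b.0 + b.b.((rec X. b.(b.b.b.0 + b.b.(X + X))) + (rec X. b.(b.b.b.0 + b.b.(X + X)))) :: -b-> s2, -b-> s3
  s2 = b.((rec X. b.(b.b.b.0 + b.b.(X + X))) + (rec X. b.(b.b.b.0 + b.b.(X + X)))) :: -b-> s4
  s3 = b.b.0 :: -b-> s5
  s4 = (rec X. b.(b.b.b.0 + b.b.(X + X))) + (rec X. b.(b.b.b.0 + b.b.(X + X))) :: -b-> s1
  s5 = b.0 :: -b-> s6
  s6 = 0 :: stopped
Q's transition system — 7 states:
  t0 = rec X. b.(b.b.(X + X) + b.b.b.0) :: -b-> t1
  t1 = b.b.((rec X. b.(b.b.(X + X) + b.b.b.0)) + (rec X. b.(b.b.(X + X) + b.b.b.0))) + b.b.b.0 :: -b-> t2, -b-> t3
  t2 = b.((rec X. b.(b.b.(X + X) + b.b.b.0)) + (rec X. b.(b.b.(X + X) + b.b.b.0))) :: -b-> t4
  t3 = b.b.0 :: -b-> t5
  t4 = (rec X. b.(b.b.(X + X) + b.b.b.0)) + (rec X. b.(b.b.(X + X) + b.b.b.0)) :: -b-> t1
  t5 = b.0 :: -b-> t6
  t6 = 0 :: stopped
Coarsest stable partition (strong bisimilarity classes):
  B0 = {s0, s4, t0, t4}
  B1 = {s1, t1}
  B2 = {s3, t3}
  B3 = {s5, t5}
  B4 = {s6, t6}
  B5 = {s2, t2}
s0 ∈ B0, t0 ∈ B0 → same block

bisimilar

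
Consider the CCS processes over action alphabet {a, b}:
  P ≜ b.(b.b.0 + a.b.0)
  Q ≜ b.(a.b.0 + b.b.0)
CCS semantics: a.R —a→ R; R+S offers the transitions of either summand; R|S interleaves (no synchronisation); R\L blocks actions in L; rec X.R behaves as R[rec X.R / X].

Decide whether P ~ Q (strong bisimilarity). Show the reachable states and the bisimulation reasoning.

bisimilar

Reachable graph of P (4 states):
  p0 = b.(b.b.0 + a.b.0) | -b-> p1
  p1 = b.b.0 + a.b.0 | -a-> p2, -b-> p2
  p2 = b.0 | -b-> p3
  p3 = 0 | ·
Reachable graph of Q (4 states):
  q0 = b.(a.b.0 + b.b.0) | -b-> q1
  q1 = a.b.0 + b.b.0 | -a-> q2, -b-> q2
  q2 = b.0 | -b-> q3
  q3 = 0 | ·
Bisimilarity quotient blocks:
  B0 = {p0, q0}
  B1 = {p1, q1}
  B2 = {p2, q2}
  B3 = {p3, q3}
p0 ∈ B0, q0 ∈ B0 → same block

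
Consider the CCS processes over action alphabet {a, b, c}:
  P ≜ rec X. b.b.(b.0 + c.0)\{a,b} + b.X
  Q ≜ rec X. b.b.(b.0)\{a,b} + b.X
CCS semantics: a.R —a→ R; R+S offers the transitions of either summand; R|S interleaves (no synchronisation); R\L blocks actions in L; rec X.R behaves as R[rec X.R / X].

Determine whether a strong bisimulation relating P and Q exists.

P's transition system — 4 states:
  p0 = rec X. b.b.(b.0 + c.0)\{a,b} + b.X ⊢ ··b··> p0, ··b··> p1
  p1 = b.(b.0 + c.0)\{a,b} ⊢ ··b··> p2
  p2 = (b.0 + c.0)\{a,b} ⊢ ··c··> p3
  p3 = 0\{a,b} ⊢ ·
Q's transition system — 3 states:
  q0 = rec X. b.b.(b.0)\{a,b} + b.X ⊢ ··b··> q0, ··b··> q1
  q1 = b.(b.0)\{a,b} ⊢ ··b··> q2
  q2 = (b.0)\{a,b} ⊢ ·
Bisimilarity quotient blocks:
  B0 = {p0}
  B1 = {p1}
  B2 = {p2}
  B3 = {p3, q2}
  B4 = {q0}
  B5 = {q1}
p0 ∈ B0, q0 ∈ B4 → different blocks

not bisimilar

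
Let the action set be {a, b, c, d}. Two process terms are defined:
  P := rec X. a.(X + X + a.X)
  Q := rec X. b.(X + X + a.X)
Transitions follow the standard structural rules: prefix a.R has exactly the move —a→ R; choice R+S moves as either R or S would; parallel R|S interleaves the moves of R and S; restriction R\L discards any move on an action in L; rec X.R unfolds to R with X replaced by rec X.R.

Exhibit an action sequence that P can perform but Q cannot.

Reachable graph of P (2 states):
  m0 = rec X. a.(X + X + a.X) → --a--▸ m1
  m1 = (rec X. a.(X + X + a.X)) + (rec X. a.(X + X + a.X)) + a.(rec X. a.(X + X + a.X)) → --a--▸ m0, --a--▸ m1
Reachable graph of Q (2 states):
  n0 = rec X. b.(X + X + a.X) → --b--▸ n1
  n1 = (rec X. b.(X + X + a.X)) + (rec X. b.(X + X + a.X)) + a.(rec X. b.(X + X + a.X)) → --a--▸ n0, --b--▸ n1
Trace ⟨a⟩ through P, begin at {m0}:
  after a @ step 1: {m1}
  — P admits the full trace.
Trace ⟨a⟩ through Q, begin at {n0}:
  after a @ step 1: ∅ (Q stuck)

a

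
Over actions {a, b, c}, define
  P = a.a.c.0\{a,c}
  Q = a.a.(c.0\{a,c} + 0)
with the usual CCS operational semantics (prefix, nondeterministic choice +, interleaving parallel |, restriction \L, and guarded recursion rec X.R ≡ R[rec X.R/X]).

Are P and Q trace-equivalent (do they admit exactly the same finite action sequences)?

trace-equivalent

Reachable graph of P (4 states):
  p0 = a.a.c.0\{a,c} :: ··a··> p1
  p1 = a.c.0\{a,c} :: ··a··> p2
  p2 = c.0\{a,c} :: ··c··> p3
  p3 = 0\{a,c} :: stopped
Reachable graph of Q (4 states):
  q0 = a.a.(c.0\{a,c} + 0) :: ··a··> q1
  q1 = a.(c.0\{a,c} + 0) :: ··a··> q2
  q2 = c.0\{a,c} + 0 :: ··c··> q3
  q3 = 0\{a,c} :: stopped
Bisimilarity quotient blocks:
  B0 = {p0, q0}
  B1 = {p1, q1}
  B2 = {p2, q2}
  B3 = {p3, q3}
p0 ∈ B0, q0 ∈ B0 → same block
Bisimilar ⇒ trace-equivalent.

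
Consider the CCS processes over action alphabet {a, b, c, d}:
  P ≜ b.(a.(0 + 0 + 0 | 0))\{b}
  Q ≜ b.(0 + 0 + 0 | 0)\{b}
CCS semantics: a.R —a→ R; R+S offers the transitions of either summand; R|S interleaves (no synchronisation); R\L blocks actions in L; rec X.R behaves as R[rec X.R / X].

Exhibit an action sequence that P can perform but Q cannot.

P's transition system — 3 states:
  m0 = b.(a.(0 + 0 + 0 | 0))\{b} → =b=> m1
  m1 = (a.(0 + 0 + 0 | 0))\{b} → =a=> m2
  m2 = (0 + 0 + 0 | 0)\{b} → stopped
Q's transition system — 2 states:
  n0 = b.(0 + 0 + 0 | 0)\{b} → =b=> n1
  n1 = (0 + 0 + 0 | 0)\{b} → stopped
Run σ = ⟨ba⟩ on P: start {m0}
  [1] b ⇒ {m1}
  [2] a ⇒ {m2}
  P completes σ.
Run σ = ⟨ba⟩ on Q: start {n0}
  [1] b ⇒ {n1}
  [2] a ⇒ ∅  — Q cannot continue

ba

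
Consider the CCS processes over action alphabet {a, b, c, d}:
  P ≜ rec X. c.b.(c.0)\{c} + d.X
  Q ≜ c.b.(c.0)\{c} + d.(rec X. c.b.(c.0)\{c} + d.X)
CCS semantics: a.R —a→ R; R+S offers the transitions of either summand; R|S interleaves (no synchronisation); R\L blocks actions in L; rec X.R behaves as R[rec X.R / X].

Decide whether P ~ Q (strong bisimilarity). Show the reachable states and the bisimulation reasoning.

YES

Reachable graph of P (3 states):
  s0 = rec X. c.b.(c.0)\{c} + d.X | ··c··> s1, ··d··> s0
  s1 = b.(c.0)\{c} | ··b··> s2
  s2 = (c.0)\{c} | (no moves)
Reachable graph of Q (4 states):
  t0 = c.b.(c.0)\{c} + d.(rec X. c.b.(c.0)\{c} + d.X) | ··c··> t1, ··d··> t2
  t1 = b.(c.0)\{c} | ··b··> t3
  t2 = rec X. c.b.(c.0)\{c} + d.X | ··c··> t1, ··d··> t2
  t3 = (c.0)\{c} | (no moves)
Coarsest stable partition (strong bisimilarity classes):
  B0 = {s0, t0, t2}
  B1 = {s1, t1}
  B2 = {s2, t3}
s0 ∈ B0, t0 ∈ B0 → same block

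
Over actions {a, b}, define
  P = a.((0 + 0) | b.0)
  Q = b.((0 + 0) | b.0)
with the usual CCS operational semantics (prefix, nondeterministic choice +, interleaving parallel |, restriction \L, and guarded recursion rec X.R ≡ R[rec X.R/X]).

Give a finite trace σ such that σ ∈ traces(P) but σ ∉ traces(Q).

LTS(P): 3 reachable states
  u0 = a.((0 + 0) | b.0) ⊢ --a--▸ u1
  u1 = (0 + 0) | b.0 ⊢ --b--▸ u2
  u2 = (0 + 0) | 0 ⊢ (no moves)
LTS(Q): 3 reachable states
  v0 = b.((0 + 0) | b.0) ⊢ --b--▸ v1
  v1 = (0 + 0) | b.0 ⊢ --b--▸ v2
  v2 = (0 + 0) | 0 ⊢ (no moves)
Executing a from P (initial set {u0}):
  [1] a ⇒ {u1}
  ✓ P
Executing a from Q (initial set {v0}):
  [1] a ⇒ no successor for Q

a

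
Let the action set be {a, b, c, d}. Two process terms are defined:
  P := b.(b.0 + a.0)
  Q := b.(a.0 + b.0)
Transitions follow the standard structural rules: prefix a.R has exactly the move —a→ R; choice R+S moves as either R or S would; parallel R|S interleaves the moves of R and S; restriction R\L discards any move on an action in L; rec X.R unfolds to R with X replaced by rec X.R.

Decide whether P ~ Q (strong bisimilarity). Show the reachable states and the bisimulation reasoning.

LTS(P): 3 reachable states
  p0 = b.(b.0 + a.0) ⊢ --b--▸ p1
  p1 = b.0 + a.0 ⊢ --a--▸ p2, --b--▸ p2
  p2 = 0 ⊢ deadlocked
LTS(Q): 3 reachable states
  q0 = b.(a.0 + b.0) ⊢ --b--▸ q1
  q1 = a.0 + b.0 ⊢ --a--▸ q2, --b--▸ q2
  q2 = 0 ⊢ deadlocked
Bisimilarity quotient blocks:
  B0 = {p0, q0}
  B1 = {p1, q1}
  B2 = {p2, q2}
p0 ∈ B0, q0 ∈ B0 → same block

YES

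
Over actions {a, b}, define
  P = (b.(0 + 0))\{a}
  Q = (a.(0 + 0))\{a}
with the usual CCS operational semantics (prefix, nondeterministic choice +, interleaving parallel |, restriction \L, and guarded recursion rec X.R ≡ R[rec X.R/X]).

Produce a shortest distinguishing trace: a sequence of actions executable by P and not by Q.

b

P's transition system — 2 states:
  u0 = (b.(0 + 0))\{a} | ··b··> u1
  u1 = (0 + 0)\{a} | ·
Q's transition system — 1 states:
  v0 = (a.(0 + 0))\{a} | ·
Run σ = ⟨b⟩ on P: start {u0}
  after b @ step 1: {u1}
  P completes σ.
Run σ = ⟨b⟩ on Q: start {v0}
  after b @ step 1: ∅  — Q cannot continue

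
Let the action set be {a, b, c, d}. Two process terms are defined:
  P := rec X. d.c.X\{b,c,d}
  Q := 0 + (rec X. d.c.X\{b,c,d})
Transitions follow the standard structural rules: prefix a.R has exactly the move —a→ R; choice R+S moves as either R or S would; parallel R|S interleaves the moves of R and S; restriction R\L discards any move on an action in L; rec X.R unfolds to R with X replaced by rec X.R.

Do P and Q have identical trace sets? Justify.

YES

P's transition system — 3 states:
  p0 = rec X. d.c.X\{b,c,d} | =d=> p1
  p1 = c.(rec X. d.c.X\{b,c,d})\{b,c,d} | =c=> p2
  p2 = (rec X. d.c.X\{b,c,d})\{b,c,d} | (no moves)
Q's transition system — 3 states:
  q0 = 0 + (rec X. d.c.X\{b,c,d}) | =d=> q1
  q1 = c.(rec X. d.c.X\{b,c,d})\{b,c,d} | =c=> q2
  q2 = (rec X. d.c.X\{b,c,d})\{b,c,d} | (no moves)
Bisimilarity quotient blocks:
  B0 = {p0, q0}
  B1 = {p1, q1}
  B2 = {p2, q2}
p0 ∈ B0, q0 ∈ B0 → same block
Bisimilar ⇒ trace-equivalent.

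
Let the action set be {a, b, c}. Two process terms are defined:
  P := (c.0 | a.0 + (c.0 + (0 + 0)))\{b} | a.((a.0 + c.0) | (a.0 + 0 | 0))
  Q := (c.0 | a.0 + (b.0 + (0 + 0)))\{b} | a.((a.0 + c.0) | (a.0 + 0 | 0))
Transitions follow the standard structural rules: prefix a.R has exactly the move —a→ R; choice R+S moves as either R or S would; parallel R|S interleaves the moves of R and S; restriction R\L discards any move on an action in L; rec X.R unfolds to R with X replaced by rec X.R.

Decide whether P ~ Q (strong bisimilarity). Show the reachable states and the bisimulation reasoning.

Reachable graph of P (25 states):
  u0 = (c.0 | a.0 + (c.0 + (0 + 0)))\{b} | a.((a.0 + c.0) | (a.0 + 0 | 0)) → ··a··> u1, ··a··> u2, ··c··> u3, ··c··> u4
  u1 = (c.0 | 0)\{b} | a.((a.0 + c.0) | (a.0 + 0 | 0)) → ··a··> u5, ··c··> u6
  u2 = (c.0 | a.0 + (c.0 + (0 + 0)))\{b} | ((a.0 + c.0) | (a.0 + 0 | 0)) → ··a··> u5, ··a··> u7, ··a··> u8, ··c··> u10, ··c··> u8, ··c··> u9
  u3 = (0 | a.0)\{b} | a.((a.0 + c.0) | (a.0 + 0 | 0)) → ··a··> u6, ··a··> u9
  u4 = 0\{b} | a.((a.0 + c.0) | (a.0 + 0 | 0)) → ··a··> u10
  u5 = (c.0 | 0)\{b} | ((a.0 + c.0) | (a.0 + 0 | 0)) → ··a··> u11, ··a··> u12, ··c··> u12, ··c··> u13
  u6 = (0 | 0)\{b} | a.((a.0 + c.0) | (a.0 + 0 | 0)) → ··a··> u13
  u7 = (c.0 | a.0 + (c.0 + (0 + 0)))\{b} | ((a.0 + c.0) | 0) → ··a··> u11, ··a··> u14, ··c··> u14, ··c··> u15, ··c··> u16
  u8 = (c.0 | a.0 + (c.0 + (0 + 0)))\{b} | (0 | (a.0 + 0 | 0)) → ··a··> u12, ··a··> u14, ··c··> u17, ··c··> u18
  u9 = (0 | a.0)\{b} | ((a.0 + c.0) | (a.0 + 0 | 0)) → ··a··> u13, ··a··> u15, ··a··> u17, ··c··> u17
  u10 = 0\{b} | ((a.0 + c.0) | (a.0 + 0 | 0)) → ··a··> u16, ··a··> u18, ··c··> u18
  u11 = (c.0 | 0)\{b} | ((a.0 + c.0) | 0) → ··a··> u19, ··c··> u19, ··c··> u20
  u12 = (c.0 | 0)\{b} | (0 | (a.0 + 0 | 0)) → ··a··> u19, ··c··> u21
  u13 = (0 | 0)\{b} | ((a.0 + c.0) | (a.0 + 0 | 0)) → ··a··> u20, ··a··> u21, ··c··> u21
  u14 = (c.0 | a.0 + (c.0 + (0 + 0)))\{b} | (0 | 0) → ··a··> u19, ··c··> u22, ··c··> u23
  u15 = (0 | a.0)\{b} | ((a.0 + c.0) | 0) → ··a··> u20, ··a··> u22, ··c··> u22
  u16 = 0\{b} | ((a.0 + c.0) | 0) → ··a··> u23, ··c··> u23
  u17 = (0 | a.0)\{b} | (0 | (a.0 + 0 | 0)) → ··a··> u21, ··a··> u22
  u18 = 0\{b} | (0 | (a.0 + 0 | 0)) → ··a··> u23
  u19 = (c.0 | 0)\{b} | (0 | 0) → ··c··> u24
  u20 = (0 | 0)\{b} | ((a.0 + c.0) | 0) → ··a··> u24, ··c··> u24
  u21 = (0 | 0)\{b} | (0 | (a.0 + 0 | 0)) → ··a··> u24
  u22 = (0 | a.0)\{b} | (0 | 0) → ··a··> u24
  u23 = 0\{b} | (0 | 0) → deadlocked
  u24 = (0 | 0)\{b} | (0 | 0) → deadlocked
Reachable graph of Q (20 states):
  v0 = (c.0 | a.0 + (b.0 + (0 + 0)))\{b} | a.((a.0 + c.0) | (a.0 + 0 | 0)) → ··a··> v1, ··a··> v2, ··c··> v3
  v1 = (c.0 | 0)\{b} | a.((a.0 + c.0) | (a.0 + 0 | 0)) → ··a··> v4, ··c··> v5
  v2 = (c.0 | a.0 + (b.0 + (0 + 0)))\{b} | ((a.0 + c.0) | (a.0 + 0 | 0)) → ··a··> v4, ··a··> v6, ··a··> v7, ··c··> v7, ··c··> v8
  v3 = (0 | a.0)\{b} | a.((a.0 + c.0) | (a.0 + 0 | 0)) → ··a··> v5, ··a··> v8
  v4 = (c.0 | 0)\{b} | ((a.0 + c.0) | (a.0 + 0 | 0)) → ··a··> v10, ··a··> v9, ··c··> v10, ··c··> v11
  v5 = (0 | 0)\{b} | a.((a.0 + c.0) | (a.0 + 0 | 0)) → ··a··> v11
  v6 = (c.0 | a.0 + (b.0 + (0 + 0)))\{b} | ((a.0 + c.0) | 0) → ··a··> v12, ··a··> v9, ··c··> v12, ··c··> v13
  v7 = (c.0 | a.0 + (b.0 + (0 + 0)))\{b} | (0 | (a.0 + 0 | 0)) → ··a··> v10, ··a··> v12, ··c··> v14
  v8 = (0 | a.0)\{b} | ((a.0 + c.0) | (a.0 + 0 | 0)) → ··a··> v11, ··a··> v13, ··a··> v14, ··c··> v14
  v9 = (c.0 | 0)\{b} | ((a.0 + c.0) | 0) → ··a··> v15, ··c··> v15, ··c··> v16
  v10 = (c.0 | 0)\{b} | (0 | (a.0 + 0 | 0)) → ··a··> v15, ··c··> v17
  v11 = (0 | 0)\{b} | ((a.0 + c.0) | (a.0 + 0 | 0)) → ··a··> v16, ··a··> v17, ··c··> v17
  v12 = (c.0 | a.0 + (b.0 + (0 + 0)))\{b} | (0 | 0) → ··a··> v15, ··c··> v18
  v13 = (0 | a.0)\{b} | ((a.0 + c.0) | 0) → ··a··> v16, ··a··> v18, ··c··> v18
  v14 = (0 | a.0)\{b} | (0 | (a.0 + 0 | 0)) → ··a··> v17, ··a··> v18
  v15 = (c.0 | 0)\{b} | (0 | 0) → ··c··> v19
  v16 = (0 | 0)\{b} | ((a.0 + c.0) | 0) → ··a··> v19, ··c··> v19
  v17 = (0 | 0)\{b} | (0 | (a.0 + 0 | 0)) → ··a··> v19
  v18 = (0 | a.0)\{b} | (0 | 0) → ··a··> v19
  v19 = (0 | 0)\{b} | (0 | 0) → deadlocked
Partition-refinement fixed point:
  B0 = {u0}
  B1 = {u3, v3}
  B2 = {u4, u6, v5}
  B3 = {u10, u13, u15, v11, v13}
  B4 = {u18, u21, u22, v17, v18}
  B5 = {u23, u24, v19}
  B6 = {u16, u20, v16}
  B7 = {u9, v8}
  B8 = {u17, v14}
  B9 = {u2}
  B10 = {u5, v4, v6}
  B11 = {u12, v10, v12}
  B12 = {u19, v15}
  B13 = {u11, v9}
  B14 = {u7}
  B15 = {u14}
  B16 = {u8}
  B17 = {u1, v1}
  B18 = {v0}
  B19 = {v2}
  B20 = {v7}
u0 ∈ B0, v0 ∈ B18 → different blocks

NO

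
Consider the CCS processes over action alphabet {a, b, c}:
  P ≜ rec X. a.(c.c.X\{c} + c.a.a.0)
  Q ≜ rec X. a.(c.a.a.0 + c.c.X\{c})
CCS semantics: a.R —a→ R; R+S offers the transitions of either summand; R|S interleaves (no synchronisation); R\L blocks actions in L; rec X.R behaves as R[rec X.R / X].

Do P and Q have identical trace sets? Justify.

trace-equivalent

LTS(P): 8 reachable states
  p0 = rec X. a.(c.c.X\{c} + c.a.a.0) ⊢ --a--▸ p1
  p1 = c.c.(rec X. a.(c.c.X\{c} + c.a.a.0))\{c} + c.a.a.0 ⊢ --c--▸ p2, --c--▸ p3
  p2 = a.a.0 ⊢ --a--▸ p4
  p3 = c.(rec X. a.(c.c.X\{c} + c.a.a.0))\{c} ⊢ --c--▸ p5
  p4 = a.0 ⊢ --a--▸ p6
  p5 = (rec X. a.(c.c.X\{c} + c.a.a.0))\{c} ⊢ --a--▸ p7
  p6 = 0 ⊢ (no moves)
  p7 = (c.c.(rec X. a.(c.c.X\{c} + c.a.a.0))\{c} + c.a.a.0)\{c} ⊢ (no moves)
LTS(Q): 8 reachable states
  q0 = rec X. a.(c.a.a.0 + c.c.X\{c}) ⊢ --a--▸ q1
  q1 = c.a.a.0 + c.c.(rec X. a.(c.a.a.0 + c.c.X\{c}))\{c} ⊢ --c--▸ q2, --c--▸ q3
  q2 = a.a.0 ⊢ --a--▸ q4
  q3 = c.(rec X. a.(c.a.a.0 + c.c.X\{c}))\{c} ⊢ --c--▸ q5
  q4 = a.0 ⊢ --a--▸ q6
  q5 = (rec X. a.(c.a.a.0 + c.c.X\{c}))\{c} ⊢ --a--▸ q7
  q6 = 0 ⊢ (no moves)
  q7 = (c.a.a.0 + c.c.(rec X. a.(c.a.a.0 + c.c.X\{c}))\{c})\{c} ⊢ (no moves)
Bisimilarity quotient blocks:
  B0 = {p0, q0}
  B1 = {p1, q1}
  B2 = {p3, q3}
  B3 = {p4, p5, q4, q5}
  B4 = {p6, p7, q6, q7}
  B5 = {p2, q2}
p0 ∈ B0, q0 ∈ B0 → same block
Bisimilar ⇒ trace-equivalent.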